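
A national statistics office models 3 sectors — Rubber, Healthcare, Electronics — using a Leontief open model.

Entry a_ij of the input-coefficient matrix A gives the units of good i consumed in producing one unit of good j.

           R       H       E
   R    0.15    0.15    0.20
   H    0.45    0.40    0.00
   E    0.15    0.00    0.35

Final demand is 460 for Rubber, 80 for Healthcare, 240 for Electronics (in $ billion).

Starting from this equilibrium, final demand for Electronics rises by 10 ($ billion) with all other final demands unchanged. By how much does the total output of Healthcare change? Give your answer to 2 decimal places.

Δx_H = 3.34

I − A =
  [   0.85    -0.15    -0.20]
  [  -0.45     0.60     0.00]
  [  -0.15     0.00     0.65]
Cofactors of I−A, C_ij = (−1)^(i+j)·(minor ij) (rows/columns in the sector order above):
  C_11 = (0.60)(0.65) − (0.00)(0.00) = 0.3900
  C_12 = −[(-0.45)(0.65) − (0.00)(-0.15)] = 0.2925
  C_13 = (-0.45)(0.00) − (0.60)(-0.15) = 0.0900
  C_21 = −[(-0.15)(0.65) − (-0.20)(0.00)] = 0.0975
  C_22 = (0.85)(0.65) − (-0.20)(-0.15) = 0.5225
  C_23 = −[(0.85)(0.00) − (-0.15)(-0.15)] = 0.0225
  C_31 = (-0.15)(0.00) − (-0.20)(0.60) = 0.1200
  C_32 = −[(0.85)(0.00) − (-0.20)(-0.45)] = 0.0900
  C_33 = (0.85)(0.60) − (-0.15)(-0.45) = 0.4425
det(I−A) = Σ_j (I−A)_1j·C_1j = (0.85)(0.3900) + (-0.15)(0.2925) + (-0.20)(0.0900) = 0.269625
adj(I−A) = Cᵀ =
  [ 0.3900   0.0975   0.1200]
  [ 0.2925   0.5225   0.0900]
  [ 0.0900   0.0225   0.4425]
(I − A)⁻¹ = adj(I−A) / det(I−A) ≈
  [   1.4465     0.3616     0.4451]
  [   1.0848     1.9379     0.3338]
  [   0.3338     0.0834     1.6412]
Δx = (I − A)⁻¹ Δd with Δd having +10 in the Electronics component and 0 elsewhere.
So Δx_H = L_HE · (+10), where L_HE = adj(I−A)_HE / det(I−A) = 0.0900 / 0.269625.
Δx_H = 0.0900 × (+10) / 0.269625 = 0.90 / 0.269625 ≈ 3.34.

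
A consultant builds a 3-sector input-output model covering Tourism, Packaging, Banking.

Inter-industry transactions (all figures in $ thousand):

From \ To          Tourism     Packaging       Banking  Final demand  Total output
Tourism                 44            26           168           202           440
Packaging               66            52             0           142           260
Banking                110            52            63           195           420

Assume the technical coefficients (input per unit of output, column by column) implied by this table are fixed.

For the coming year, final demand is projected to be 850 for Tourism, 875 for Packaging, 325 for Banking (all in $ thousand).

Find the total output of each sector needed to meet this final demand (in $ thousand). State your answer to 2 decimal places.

x_T = 1629.13, x_P = 1399.21, x_B = 1190.73

Technical coefficients a_ij = z_ij / X_j:
  a_TT = 44/440 = 0.10, a_PT = 66/440 = 0.15, a_BT = 110/440 = 0.25
  a_TP = 26/260 = 0.10, a_PP = 52/260 = 0.20, a_BP = 52/260 = 0.20
  a_TB = 168/420 = 0.40, a_PB = 0/420 = 0.00, a_BB = 63/420 = 0.15
I − A =
  [   0.90    -0.10    -0.40]
  [  -0.15     0.80     0.00]
  [  -0.25    -0.20     0.85]
Cofactors of I−A, C_ij = (−1)^(i+j)·(minor ij) (rows/columns in the sector order above):
  C_11 = (0.80)(0.85) − (0.00)(-0.20) = 0.6800
  C_12 = −[(-0.15)(0.85) − (0.00)(-0.25)] = 0.1275
  C_13 = (-0.15)(-0.20) − (0.80)(-0.25) = 0.2300
  C_21 = −[(-0.10)(0.85) − (-0.40)(-0.20)] = 0.1650
  C_22 = (0.90)(0.85) − (-0.40)(-0.25) = 0.6650
  C_23 = −[(0.90)(-0.20) − (-0.10)(-0.25)] = 0.2050
  C_31 = (-0.10)(0.00) − (-0.40)(0.80) = 0.3200
  C_32 = −[(0.90)(0.00) − (-0.40)(-0.15)] = 0.0600
  C_33 = (0.90)(0.80) − (-0.10)(-0.15) = 0.7050
det(I−A) = Σ_j (I−A)_1j·C_1j = (0.90)(0.6800) + (-0.10)(0.1275) + (-0.40)(0.2300) = 0.50725
adj(I−A) = Cᵀ =
  [ 0.6800   0.1650   0.3200]
  [ 0.1275   0.6650   0.0600]
  [ 0.2300   0.2050   0.7050]
(I − A)⁻¹ = adj(I−A) / det(I−A) ≈
  [   1.3406     0.3253     0.6309]
  [   0.2514     1.3110     0.1183]
  [   0.4534     0.4041     1.3898]
x = (I − A)⁻¹ d = adj(I−A)·d / det(I−A), with det(I−A) = 0.50725:
  x_T = (0.6800·850 + 0.1650·875 + 0.3200·325) / 0.50725 = 826.375 / 0.50725 ≈ 1629.13
  x_P = (0.1275·850 + 0.6650·875 + 0.0600·325) / 0.50725 = 709.75 / 0.50725 ≈ 1399.21
  x_B = (0.2300·850 + 0.2050·875 + 0.7050·325) / 0.50725 = 604.00 / 0.50725 ≈ 1190.73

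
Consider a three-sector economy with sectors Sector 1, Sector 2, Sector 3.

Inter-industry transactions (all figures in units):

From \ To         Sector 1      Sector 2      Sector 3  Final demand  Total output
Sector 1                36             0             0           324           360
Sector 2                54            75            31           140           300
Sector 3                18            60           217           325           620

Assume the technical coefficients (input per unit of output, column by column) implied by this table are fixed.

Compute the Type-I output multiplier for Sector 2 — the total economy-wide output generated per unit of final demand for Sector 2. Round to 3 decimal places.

Technical coefficients a_ij = z_ij / X_j:
  a_11 = 36/360 = 0.10, a_21 = 54/360 = 0.15, a_31 = 18/360 = 0.05
  a_12 = 0/300 = 0.00, a_22 = 75/300 = 0.25, a_32 = 60/300 = 0.20
  a_13 = 0/620 = 0.00, a_23 = 31/620 = 0.05, a_33 = 217/620 = 0.35
I − A =
  [   0.90     0.00     0.00]
  [  -0.15     0.75    -0.05]
  [  -0.05    -0.20     0.65]
Cofactors of I−A, C_ij = (−1)^(i+j)·(minor ij) (rows/columns in the sector order above):
  C_11 = (0.75)(0.65) − (-0.05)(-0.20) = 0.4775
  C_12 = −[(-0.15)(0.65) − (-0.05)(-0.05)] = 0.1000
  C_13 = (-0.15)(-0.20) − (0.75)(-0.05) = 0.0675
  C_21 = −[(0.00)(0.65) − (0.00)(-0.20)] = 0.0000
  C_22 = (0.90)(0.65) − (0.00)(-0.05) = 0.5850
  C_23 = −[(0.90)(-0.20) − (0.00)(-0.05)] = 0.1800
  C_31 = (0.00)(-0.05) − (0.00)(0.75) = 0.0000
  C_32 = −[(0.90)(-0.05) − (0.00)(-0.15)] = 0.0450
  C_33 = (0.90)(0.75) − (0.00)(-0.15) = 0.6750
det(I−A) = Σ_j (I−A)_1j·C_1j = (0.90)(0.4775) + (0.00)(0.1000) + (0.00)(0.0675) = 0.42975
adj(I−A) = Cᵀ =
  [ 0.4775   0.0000   0.0000]
  [ 0.1000   0.5850   0.0450]
  [ 0.0675   0.1800   0.6750]
(I − A)⁻¹ = adj(I−A) / det(I−A) ≈
  [   1.1111     0.0000     0.0000]
  [   0.2327     1.3613     0.1047]
  [   0.1571     0.4188     1.5707]
The output multiplier for sector j is the column-j sum of the Leontief inverse (I − A)⁻¹ = adj(I−A) / det(I−A).
Column 2 of adj(I−A): (0.0000, 0.5850, 0.1800); det(I−A) = 0.42975.
m_2 = (0.0000 + 0.5850 + 0.1800) / 0.42975 = 0.765 / 0.42975 ≈ 1.780.

m_2 = 1.780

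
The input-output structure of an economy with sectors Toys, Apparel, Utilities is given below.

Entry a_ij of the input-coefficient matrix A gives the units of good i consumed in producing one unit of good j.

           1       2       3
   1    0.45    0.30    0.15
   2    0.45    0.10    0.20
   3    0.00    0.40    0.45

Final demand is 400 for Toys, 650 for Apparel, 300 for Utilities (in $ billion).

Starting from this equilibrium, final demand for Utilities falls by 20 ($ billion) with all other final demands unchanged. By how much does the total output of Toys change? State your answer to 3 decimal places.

I − A =
  [   0.55    -0.30    -0.15]
  [  -0.45     0.90    -0.20]
  [   0.00    -0.40     0.55]
Cofactors of I−A, C_ij = (−1)^(i+j)·(minor ij) (rows/columns in the sector order above):
  C_11 = (0.90)(0.55) − (-0.20)(-0.40) = 0.4150
  C_12 = −[(-0.45)(0.55) − (-0.20)(0.00)] = 0.2475
  C_13 = (-0.45)(-0.40) − (0.90)(0.00) = 0.1800
  C_21 = −[(-0.30)(0.55) − (-0.15)(-0.40)] = 0.2250
  C_22 = (0.55)(0.55) − (-0.15)(0.00) = 0.3025
  C_23 = −[(0.55)(-0.40) − (-0.30)(0.00)] = 0.2200
  C_31 = (-0.30)(-0.20) − (-0.15)(0.90) = 0.1950
  C_32 = −[(0.55)(-0.20) − (-0.15)(-0.45)] = 0.1775
  C_33 = (0.55)(0.90) − (-0.30)(-0.45) = 0.3600
det(I−A) = Σ_j (I−A)_1j·C_1j = (0.55)(0.4150) + (-0.30)(0.2475) + (-0.15)(0.1800) = 0.1270
adj(I−A) = Cᵀ =
  [ 0.4150   0.2250   0.1950]
  [ 0.2475   0.3025   0.1775]
  [ 0.1800   0.2200   0.3600]
(I − A)⁻¹ = adj(I−A) / det(I−A) ≈
  [   3.2677     1.7717     1.5354]
  [   1.9488     2.3819     1.3976]
  [   1.4173     1.7323     2.8346]
Δx = (I − A)⁻¹ Δd with Δd having -20 in the Utilities component and 0 elsewhere.
So Δx_1 = L_13 · (-20), where L_13 = adj(I−A)_13 / det(I−A) = 0.1950 / 0.1270.
Δx_1 = 0.1950 × (-20) / 0.1270 = -3.90 / 0.1270 ≈ -30.709.

Δx_1 = -30.709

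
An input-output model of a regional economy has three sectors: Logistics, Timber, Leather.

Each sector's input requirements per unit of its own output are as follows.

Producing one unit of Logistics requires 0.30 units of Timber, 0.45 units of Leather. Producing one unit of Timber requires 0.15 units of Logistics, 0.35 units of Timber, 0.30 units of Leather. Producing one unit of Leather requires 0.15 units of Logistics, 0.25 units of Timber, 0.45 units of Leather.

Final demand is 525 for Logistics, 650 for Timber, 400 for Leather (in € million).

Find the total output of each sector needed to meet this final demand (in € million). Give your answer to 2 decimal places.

x_1 = 1554.16, x_2 = 3146.12, x_3 = 3714.92

I − A =
  [   1.00    -0.15    -0.15]
  [  -0.30     0.65    -0.25]
  [  -0.45    -0.30     0.55]
Cofactors of I−A, C_ij = (−1)^(i+j)·(minor ij) (rows/columns in the sector order above):
  C_11 = (0.65)(0.55) − (-0.25)(-0.30) = 0.2825
  C_12 = −[(-0.30)(0.55) − (-0.25)(-0.45)] = 0.2775
  C_13 = (-0.30)(-0.30) − (0.65)(-0.45) = 0.3825
  C_21 = −[(-0.15)(0.55) − (-0.15)(-0.30)] = 0.1275
  C_22 = (1.00)(0.55) − (-0.15)(-0.45) = 0.4825
  C_23 = −[(1.00)(-0.30) − (-0.15)(-0.45)] = 0.3675
  C_31 = (-0.15)(-0.25) − (-0.15)(0.65) = 0.1350
  C_32 = −[(1.00)(-0.25) − (-0.15)(-0.30)] = 0.2950
  C_33 = (1.00)(0.65) − (-0.15)(-0.30) = 0.6050
det(I−A) = Σ_j (I−A)_1j·C_1j = (1.00)(0.2825) + (-0.15)(0.2775) + (-0.15)(0.3825) = 0.1835
adj(I−A) = Cᵀ =
  [ 0.2825   0.1275   0.1350]
  [ 0.2775   0.4825   0.2950]
  [ 0.3825   0.3675   0.6050]
(I − A)⁻¹ = adj(I−A) / det(I−A) ≈
  [   1.5395     0.6948     0.7357]
  [   1.5123     2.6294     1.6076]
  [   2.0845     2.0027     3.2970]
x = (I − A)⁻¹ d = adj(I−A)·d / det(I−A), with det(I−A) = 0.1835:
  x_1 = (0.2825·525 + 0.1275·650 + 0.1350·400) / 0.1835 = 285.1875 / 0.1835 ≈ 1554.16
  x_2 = (0.2775·525 + 0.4825·650 + 0.2950·400) / 0.1835 = 577.3125 / 0.1835 ≈ 3146.12
  x_3 = (0.3825·525 + 0.3675·650 + 0.6050·400) / 0.1835 = 681.6875 / 0.1835 ≈ 3714.92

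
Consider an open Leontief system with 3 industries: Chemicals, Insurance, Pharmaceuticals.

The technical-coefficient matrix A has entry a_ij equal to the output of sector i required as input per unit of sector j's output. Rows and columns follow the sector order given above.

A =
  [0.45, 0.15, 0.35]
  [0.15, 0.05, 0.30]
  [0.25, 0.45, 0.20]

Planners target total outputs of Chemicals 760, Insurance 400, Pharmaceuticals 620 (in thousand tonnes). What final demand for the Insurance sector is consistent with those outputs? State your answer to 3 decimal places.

I − A =
  [   0.55    -0.15    -0.35]
  [  -0.15     0.95    -0.30]
  [  -0.25    -0.45     0.80]
d = (I − A) x:
  d_1 = (+0.55)·760 + (-0.15)·400 + (-0.35)·620 = 141.000
  d_2 = (-0.15)·760 + (+0.95)·400 + (-0.30)·620 = 80.000
  d_3 = (-0.25)·760 + (-0.45)·400 + (+0.80)·620 = 126.000

d_2 = 80.000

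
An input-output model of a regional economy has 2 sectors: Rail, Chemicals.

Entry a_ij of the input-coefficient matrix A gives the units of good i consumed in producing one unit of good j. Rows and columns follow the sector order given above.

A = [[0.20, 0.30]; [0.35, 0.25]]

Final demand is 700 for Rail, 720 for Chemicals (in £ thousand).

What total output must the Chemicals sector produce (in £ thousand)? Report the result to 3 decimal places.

x_C = 1658.586

I − A =
  [   0.80    -0.30]
  [  -0.35     0.75]
det(I−A) = (0.80)(0.75) − (-0.30)(-0.35) = 0.4950
adj(I−A) = [[0.75, 0.30], [0.35, 0.80]]
(I − A)⁻¹ = adj(I−A) / det(I−A) ≈
  [   1.5152     0.6061]
  [   0.7071     1.6162]
x = (I − A)⁻¹ d = adj(I−A)·d / det(I−A), with det(I−A) = 0.4950:
  x_R = (0.75·700 + 0.30·720) / 0.4950 = 741.00 / 0.4950 ≈ 1496.970
  x_C = (0.35·700 + 0.80·720) / 0.4950 = 821.00 / 0.4950 ≈ 1658.586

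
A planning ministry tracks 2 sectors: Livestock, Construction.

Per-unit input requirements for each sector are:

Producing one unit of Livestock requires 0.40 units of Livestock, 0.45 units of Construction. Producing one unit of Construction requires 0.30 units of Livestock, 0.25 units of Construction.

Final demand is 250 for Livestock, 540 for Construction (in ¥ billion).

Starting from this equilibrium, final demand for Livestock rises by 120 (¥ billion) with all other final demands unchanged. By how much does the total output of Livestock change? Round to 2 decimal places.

Δx_1 = 285.71

I − A =
  [   0.60    -0.30]
  [  -0.45     0.75]
det(I−A) = (0.60)(0.75) − (-0.30)(-0.45) = 0.3150
adj(I−A) = [[0.75, 0.30], [0.45, 0.60]]
(I − A)⁻¹ = adj(I−A) / det(I−A) ≈
  [   2.3810     0.9524]
  [   1.4286     1.9048]
Δx = (I − A)⁻¹ Δd with Δd having +120 in the Livestock component and 0 elsewhere.
So Δx_1 = L_11 · (+120), where L_11 = adj(I−A)_11 / det(I−A) = 0.75 / 0.3150.
Δx_1 = 0.75 × (+120) / 0.3150 = 90.00 / 0.3150 ≈ 285.71.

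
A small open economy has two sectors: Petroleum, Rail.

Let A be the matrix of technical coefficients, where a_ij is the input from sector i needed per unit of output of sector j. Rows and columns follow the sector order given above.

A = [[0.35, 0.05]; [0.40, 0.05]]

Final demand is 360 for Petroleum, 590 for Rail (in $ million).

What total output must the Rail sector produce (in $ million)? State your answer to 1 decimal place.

I − A =
  [   0.65    -0.05]
  [  -0.40     0.95]
det(I−A) = (0.65)(0.95) − (-0.05)(-0.40) = 0.5975
adj(I−A) = [[0.95, 0.05], [0.40, 0.65]]
(I − A)⁻¹ = adj(I−A) / det(I−A) ≈
  [   1.5900     0.0837]
  [   0.6695     1.0879]
x = (I − A)⁻¹ d = adj(I−A)·d / det(I−A), with det(I−A) = 0.5975:
  x_1 = (0.95·360 + 0.05·590) / 0.5975 = 371.50 / 0.5975 ≈ 621.8
  x_2 = (0.40·360 + 0.65·590) / 0.5975 = 527.50 / 0.5975 ≈ 882.8

x_2 = 882.8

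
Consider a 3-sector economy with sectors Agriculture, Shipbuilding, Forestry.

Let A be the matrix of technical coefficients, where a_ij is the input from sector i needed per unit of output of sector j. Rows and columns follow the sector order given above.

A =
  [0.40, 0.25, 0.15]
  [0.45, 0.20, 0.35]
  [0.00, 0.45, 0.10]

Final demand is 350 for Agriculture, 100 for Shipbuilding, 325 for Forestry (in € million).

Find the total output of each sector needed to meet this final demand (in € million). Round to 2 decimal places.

I − A =
  [   0.60    -0.25    -0.15]
  [  -0.45     0.80    -0.35]
  [   0.00    -0.45     0.90]
Cofactors of I−A, C_ij = (−1)^(i+j)·(minor ij) (rows/columns in the sector order above):
  C_11 = (0.80)(0.90) − (-0.35)(-0.45) = 0.5625
  C_12 = −[(-0.45)(0.90) − (-0.35)(0.00)] = 0.4050
  C_13 = (-0.45)(-0.45) − (0.80)(0.00) = 0.2025
  C_21 = −[(-0.25)(0.90) − (-0.15)(-0.45)] = 0.2925
  C_22 = (0.60)(0.90) − (-0.15)(0.00) = 0.5400
  C_23 = −[(0.60)(-0.45) − (-0.25)(0.00)] = 0.2700
  C_31 = (-0.25)(-0.35) − (-0.15)(0.80) = 0.2075
  C_32 = −[(0.60)(-0.35) − (-0.15)(-0.45)] = 0.2775
  C_33 = (0.60)(0.80) − (-0.25)(-0.45) = 0.3675
det(I−A) = Σ_j (I−A)_1j·C_1j = (0.60)(0.5625) + (-0.25)(0.4050) + (-0.15)(0.2025) = 0.205875
adj(I−A) = Cᵀ =
  [ 0.5625   0.2925   0.2075]
  [ 0.4050   0.5400   0.2775]
  [ 0.2025   0.2700   0.3675]
(I − A)⁻¹ = adj(I−A) / det(I−A) ≈
  [   2.7322     1.4208     1.0079]
  [   1.9672     2.6230     1.3479]
  [   0.9836     1.3115     1.7851]
x = (I − A)⁻¹ d = adj(I−A)·d / det(I−A), with det(I−A) = 0.205875:
  x_A = (0.5625·350 + 0.2925·100 + 0.2075·325) / 0.205875 = 293.5625 / 0.205875 ≈ 1425.93
  x_S = (0.4050·350 + 0.5400·100 + 0.2775·325) / 0.205875 = 285.9375 / 0.205875 ≈ 1388.89
  x_F = (0.2025·350 + 0.2700·100 + 0.3675·325) / 0.205875 = 217.3125 / 0.205875 ≈ 1055.56

x_A = 1425.93, x_S = 1388.89, x_F = 1055.56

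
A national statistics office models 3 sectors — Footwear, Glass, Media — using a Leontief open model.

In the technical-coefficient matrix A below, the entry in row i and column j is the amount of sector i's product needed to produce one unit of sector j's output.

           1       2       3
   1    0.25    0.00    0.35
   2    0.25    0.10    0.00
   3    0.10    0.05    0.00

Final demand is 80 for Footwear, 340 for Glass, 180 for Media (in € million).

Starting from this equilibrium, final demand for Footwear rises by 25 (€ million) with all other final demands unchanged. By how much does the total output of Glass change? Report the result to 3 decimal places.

I − A =
  [   0.75     0.00    -0.35]
  [  -0.25     0.90     0.00]
  [  -0.10    -0.05     1.00]
Cofactors of I−A, C_ij = (−1)^(i+j)·(minor ij) (rows/columns in the sector order above):
  C_11 = (0.90)(1.00) − (0.00)(-0.05) = 0.9000
  C_12 = −[(-0.25)(1.00) − (0.00)(-0.10)] = 0.2500
  C_13 = (-0.25)(-0.05) − (0.90)(-0.10) = 0.1025
  C_21 = −[(0.00)(1.00) − (-0.35)(-0.05)] = 0.0175
  C_22 = (0.75)(1.00) − (-0.35)(-0.10) = 0.7150
  C_23 = −[(0.75)(-0.05) − (0.00)(-0.10)] = 0.0375
  C_31 = (0.00)(0.00) − (-0.35)(0.90) = 0.3150
  C_32 = −[(0.75)(0.00) − (-0.35)(-0.25)] = 0.0875
  C_33 = (0.75)(0.90) − (0.00)(-0.25) = 0.6750
det(I−A) = Σ_j (I−A)_1j·C_1j = (0.75)(0.9000) + (0.00)(0.2500) + (-0.35)(0.1025) = 0.639125
adj(I−A) = Cᵀ =
  [ 0.9000   0.0175   0.3150]
  [ 0.2500   0.7150   0.0875]
  [ 0.1025   0.0375   0.6750]
(I − A)⁻¹ = adj(I−A) / det(I−A) ≈
  [   1.4082     0.0274     0.4929]
  [   0.3912     1.1187     0.1369]
  [   0.1604     0.0587     1.0561]
Δx = (I − A)⁻¹ Δd with Δd having +25 in the Footwear component and 0 elsewhere.
So Δx_2 = L_21 · (+25), where L_21 = adj(I−A)_21 / det(I−A) = 0.2500 / 0.639125.
Δx_2 = 0.2500 × (+25) / 0.639125 = 6.25 / 0.639125 ≈ 9.779.

Δx_2 = 9.779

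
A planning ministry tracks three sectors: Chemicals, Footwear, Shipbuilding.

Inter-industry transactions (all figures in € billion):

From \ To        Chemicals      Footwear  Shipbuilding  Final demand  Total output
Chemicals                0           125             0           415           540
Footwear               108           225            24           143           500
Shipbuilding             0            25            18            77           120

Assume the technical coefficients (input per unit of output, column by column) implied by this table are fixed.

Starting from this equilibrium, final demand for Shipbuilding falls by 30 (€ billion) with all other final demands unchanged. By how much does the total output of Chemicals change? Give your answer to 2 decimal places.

Technical coefficients a_ij = z_ij / X_j:
  a_11 = 0/540 = 0.00, a_21 = 108/540 = 0.20, a_31 = 0/540 = 0.00
  a_12 = 125/500 = 0.25, a_22 = 225/500 = 0.45, a_32 = 25/500 = 0.05
  a_13 = 0/120 = 0.00, a_23 = 24/120 = 0.20, a_33 = 18/120 = 0.15
I − A =
  [   1.00    -0.25     0.00]
  [  -0.20     0.55    -0.20]
  [   0.00    -0.05     0.85]
Cofactors of I−A, C_ij = (−1)^(i+j)·(minor ij) (rows/columns in the sector order above):
  C_11 = (0.55)(0.85) − (-0.20)(-0.05) = 0.4575
  C_12 = −[(-0.20)(0.85) − (-0.20)(0.00)] = 0.1700
  C_13 = (-0.20)(-0.05) − (0.55)(0.00) = 0.0100
  C_21 = −[(-0.25)(0.85) − (0.00)(-0.05)] = 0.2125
  C_22 = (1.00)(0.85) − (0.00)(0.00) = 0.8500
  C_23 = −[(1.00)(-0.05) − (-0.25)(0.00)] = 0.0500
  C_31 = (-0.25)(-0.20) − (0.00)(0.55) = 0.0500
  C_32 = −[(1.00)(-0.20) − (0.00)(-0.20)] = 0.2000
  C_33 = (1.00)(0.55) − (-0.25)(-0.20) = 0.5000
det(I−A) = Σ_j (I−A)_1j·C_1j = (1.00)(0.4575) + (-0.25)(0.1700) + (0.00)(0.0100) = 0.4150
adj(I−A) = Cᵀ =
  [ 0.4575   0.2125   0.0500]
  [ 0.1700   0.8500   0.2000]
  [ 0.0100   0.0500   0.5000]
(I − A)⁻¹ = adj(I−A) / det(I−A) ≈
  [   1.1024     0.5120     0.1205]
  [   0.4096     2.0482     0.4819]
  [   0.0241     0.1205     1.2048]
Δx = (I − A)⁻¹ Δd with Δd having -30 in the Shipbuilding component and 0 elsewhere.
So Δx_1 = L_13 · (-30), where L_13 = adj(I−A)_13 / det(I−A) = 0.0500 / 0.4150.
Δx_1 = 0.0500 × (-30) / 0.4150 = -1.50 / 0.4150 ≈ -3.61.

Δx_1 = -3.61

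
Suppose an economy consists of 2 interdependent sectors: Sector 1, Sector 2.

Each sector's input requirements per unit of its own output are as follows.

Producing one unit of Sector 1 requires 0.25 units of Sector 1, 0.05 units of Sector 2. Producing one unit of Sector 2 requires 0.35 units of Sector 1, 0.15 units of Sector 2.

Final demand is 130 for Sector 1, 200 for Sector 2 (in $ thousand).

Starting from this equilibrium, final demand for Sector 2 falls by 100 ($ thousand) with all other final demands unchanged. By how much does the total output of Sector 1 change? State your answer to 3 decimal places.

I − A =
  [   0.75    -0.35]
  [  -0.05     0.85]
det(I−A) = (0.75)(0.85) − (-0.35)(-0.05) = 0.6200
adj(I−A) = [[0.85, 0.35], [0.05, 0.75]]
(I − A)⁻¹ = adj(I−A) / det(I−A) ≈
  [   1.3710     0.5645]
  [   0.0806     1.2097]
Δx = (I − A)⁻¹ Δd with Δd having -100 in the Sector 2 component and 0 elsewhere.
So Δx_1 = L_12 · (-100), where L_12 = adj(I−A)_12 / det(I−A) = 0.35 / 0.6200.
Δx_1 = 0.35 × (-100) / 0.6200 = -35.00 / 0.6200 ≈ -56.452.

Δx_1 = -56.452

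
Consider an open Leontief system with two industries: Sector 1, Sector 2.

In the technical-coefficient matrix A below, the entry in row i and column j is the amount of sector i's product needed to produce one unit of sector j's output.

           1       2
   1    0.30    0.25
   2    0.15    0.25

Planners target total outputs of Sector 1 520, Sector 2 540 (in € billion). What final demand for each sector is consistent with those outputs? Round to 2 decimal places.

d_1 = 229.00, d_2 = 327.00

I − A =
  [   0.70    -0.25]
  [  -0.15     0.75]
d = (I − A) x:
  d_1 = (+0.70)·520 + (-0.25)·540 = 229.00
  d_2 = (-0.15)·520 + (+0.75)·540 = 327.00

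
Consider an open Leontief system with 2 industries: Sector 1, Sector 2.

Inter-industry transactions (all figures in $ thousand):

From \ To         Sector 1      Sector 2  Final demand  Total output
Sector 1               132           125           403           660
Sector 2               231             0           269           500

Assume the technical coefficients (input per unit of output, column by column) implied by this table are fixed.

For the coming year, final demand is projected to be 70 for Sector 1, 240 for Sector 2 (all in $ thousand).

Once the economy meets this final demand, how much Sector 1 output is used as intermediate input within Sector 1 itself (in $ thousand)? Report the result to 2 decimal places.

Technical coefficients a_ij = z_ij / X_j:
  a_11 = 132/660 = 0.20, a_21 = 231/660 = 0.35
  a_12 = 125/500 = 0.25, a_22 = 0/500 = 0.00
I − A =
  [   0.80    -0.25]
  [  -0.35     1.00]
det(I−A) = (0.80)(1.00) − (-0.25)(-0.35) = 0.7125
adj(I−A) = [[1.00, 0.25], [0.35, 0.80]]
(I − A)⁻¹ = adj(I−A) / det(I−A) ≈
  [   1.4035     0.3509]
  [   0.4912     1.1228]
First solve x = (I − A)⁻¹ d = adj(I−A)·d / det(I−A); in particular x_1 = (1.00·70 + 0.25·240) / 0.7125 = 130.00 / 0.7125 ≈ 182.4561.
Intermediate flow from 1 to 1: z_11 = a_11 · x_1 = 0.20 × 130.00 / 0.7125 = 26.00 / 0.7125 ≈ 36.49.

z_11 = 36.49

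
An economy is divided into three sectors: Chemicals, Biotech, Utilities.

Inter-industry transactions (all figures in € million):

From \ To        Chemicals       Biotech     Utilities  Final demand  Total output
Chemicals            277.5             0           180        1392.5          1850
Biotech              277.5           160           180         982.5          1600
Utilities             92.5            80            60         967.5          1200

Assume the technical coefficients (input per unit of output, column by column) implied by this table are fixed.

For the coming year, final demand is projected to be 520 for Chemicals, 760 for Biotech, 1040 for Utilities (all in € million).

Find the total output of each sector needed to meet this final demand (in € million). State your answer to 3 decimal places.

Technical coefficients a_ij = z_ij / X_j:
  a_11 = 277.5/1850 = 0.15, a_21 = 277.5/1850 = 0.15, a_31 = 92.5/1850 = 0.05
  a_12 = 0/1600 = 0.00, a_22 = 160/1600 = 0.10, a_32 = 80/1600 = 0.05
  a_13 = 180/1200 = 0.15, a_23 = 180/1200 = 0.15, a_33 = 60/1200 = 0.05
I − A =
  [   0.85     0.00    -0.15]
  [  -0.15     0.90    -0.15]
  [  -0.05    -0.05     0.95]
Cofactors of I−A, C_ij = (−1)^(i+j)·(minor ij) (rows/columns in the sector order above):
  C_11 = (0.90)(0.95) − (-0.15)(-0.05) = 0.8475
  C_12 = −[(-0.15)(0.95) − (-0.15)(-0.05)] = 0.1500
  C_13 = (-0.15)(-0.05) − (0.90)(-0.05) = 0.0525
  C_21 = −[(0.00)(0.95) − (-0.15)(-0.05)] = 0.0075
  C_22 = (0.85)(0.95) − (-0.15)(-0.05) = 0.8000
  C_23 = −[(0.85)(-0.05) − (0.00)(-0.05)] = 0.0425
  C_31 = (0.00)(-0.15) − (-0.15)(0.90) = 0.1350
  C_32 = −[(0.85)(-0.15) − (-0.15)(-0.15)] = 0.1500
  C_33 = (0.85)(0.90) − (0.00)(-0.15) = 0.7650
det(I−A) = Σ_j (I−A)_1j·C_1j = (0.85)(0.8475) + (0.00)(0.1500) + (-0.15)(0.0525) = 0.7125
adj(I−A) = Cᵀ =
  [ 0.8475   0.0075   0.1350]
  [ 0.1500   0.8000   0.1500]
  [ 0.0525   0.0425   0.7650]
(I − A)⁻¹ = adj(I−A) / det(I−A) ≈
  [   1.1895     0.0105     0.1895]
  [   0.2105     1.1228     0.2105]
  [   0.0737     0.0596     1.0737]
x = (I − A)⁻¹ d = adj(I−A)·d / det(I−A), with det(I−A) = 0.7125:
  x_1 = (0.8475·520 + 0.0075·760 + 0.1350·1040) / 0.7125 = 586.80 / 0.7125 ≈ 823.579
  x_2 = (0.1500·520 + 0.8000·760 + 0.1500·1040) / 0.7125 = 842.00 / 0.7125 ≈ 1181.754
  x_3 = (0.0525·520 + 0.0425·760 + 0.7650·1040) / 0.7125 = 855.20 / 0.7125 ≈ 1200.281

x_1 = 823.579, x_2 = 1181.754, x_3 = 1200.281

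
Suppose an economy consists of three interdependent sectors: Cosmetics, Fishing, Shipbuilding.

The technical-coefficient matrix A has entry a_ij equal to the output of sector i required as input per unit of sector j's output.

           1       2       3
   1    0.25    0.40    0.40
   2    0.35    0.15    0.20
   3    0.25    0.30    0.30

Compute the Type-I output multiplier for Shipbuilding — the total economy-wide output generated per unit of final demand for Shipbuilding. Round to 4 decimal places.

I − A =
  [   0.75    -0.40    -0.40]
  [  -0.35     0.85    -0.20]
  [  -0.25    -0.30     0.70]
Cofactors of I−A, C_ij = (−1)^(i+j)·(minor ij) (rows/columns in the sector order above):
  C_11 = (0.85)(0.70) − (-0.20)(-0.30) = 0.5350
  C_12 = −[(-0.35)(0.70) − (-0.20)(-0.25)] = 0.2950
  C_13 = (-0.35)(-0.30) − (0.85)(-0.25) = 0.3175
  C_21 = −[(-0.40)(0.70) − (-0.40)(-0.30)] = 0.4000
  C_22 = (0.75)(0.70) − (-0.40)(-0.25) = 0.4250
  C_23 = −[(0.75)(-0.30) − (-0.40)(-0.25)] = 0.3250
  C_31 = (-0.40)(-0.20) − (-0.40)(0.85) = 0.4200
  C_32 = −[(0.75)(-0.20) − (-0.40)(-0.35)] = 0.2900
  C_33 = (0.75)(0.85) − (-0.40)(-0.35) = 0.4975
det(I−A) = Σ_j (I−A)_1j·C_1j = (0.75)(0.5350) + (-0.40)(0.2950) + (-0.40)(0.3175) = 0.15625
adj(I−A) = Cᵀ =
  [ 0.5350   0.4000   0.4200]
  [ 0.2950   0.4250   0.2900]
  [ 0.3175   0.3250   0.4975]
(I − A)⁻¹ = adj(I−A) / det(I−A) ≈
  [   3.42400     2.56000     2.68800]
  [   1.88800     2.72000     1.85600]
  [   2.03200     2.08000     3.18400]
The output multiplier for sector j is the column-j sum of the Leontief inverse (I − A)⁻¹ = adj(I−A) / det(I−A).
Column 3 of adj(I−A): (0.4200, 0.2900, 0.4975); det(I−A) = 0.15625.
m_3 = (0.4200 + 0.2900 + 0.4975) / 0.15625 = 1.2075 / 0.15625 = 7.7280.

m_3 = 7.7280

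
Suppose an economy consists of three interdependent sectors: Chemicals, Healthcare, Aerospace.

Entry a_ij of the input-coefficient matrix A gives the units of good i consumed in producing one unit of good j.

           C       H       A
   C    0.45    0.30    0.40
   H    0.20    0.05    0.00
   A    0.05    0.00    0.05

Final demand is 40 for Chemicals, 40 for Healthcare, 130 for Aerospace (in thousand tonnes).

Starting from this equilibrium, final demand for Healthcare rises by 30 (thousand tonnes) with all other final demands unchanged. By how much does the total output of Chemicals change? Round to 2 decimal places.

Δx_C = 20.34

I − A =
  [   0.55    -0.30    -0.40]
  [  -0.20     0.95     0.00]
  [  -0.05     0.00     0.95]
Cofactors of I−A, C_ij = (−1)^(i+j)·(minor ij) (rows/columns in the sector order above):
  C_11 = (0.95)(0.95) − (0.00)(0.00) = 0.9025
  C_12 = −[(-0.20)(0.95) − (0.00)(-0.05)] = 0.1900
  C_13 = (-0.20)(0.00) − (0.95)(-0.05) = 0.0475
  C_21 = −[(-0.30)(0.95) − (-0.40)(0.00)] = 0.2850
  C_22 = (0.55)(0.95) − (-0.40)(-0.05) = 0.5025
  C_23 = −[(0.55)(0.00) − (-0.30)(-0.05)] = 0.0150
  C_31 = (-0.30)(0.00) − (-0.40)(0.95) = 0.3800
  C_32 = −[(0.55)(0.00) − (-0.40)(-0.20)] = 0.0800
  C_33 = (0.55)(0.95) − (-0.30)(-0.20) = 0.4625
det(I−A) = Σ_j (I−A)_1j·C_1j = (0.55)(0.9025) + (-0.30)(0.1900) + (-0.40)(0.0475) = 0.420375
adj(I−A) = Cᵀ =
  [ 0.9025   0.2850   0.3800]
  [ 0.1900   0.5025   0.0800]
  [ 0.0475   0.0150   0.4625]
(I − A)⁻¹ = adj(I−A) / det(I−A) ≈
  [   2.1469     0.6780     0.9040]
  [   0.4520     1.1954     0.1903]
  [   0.1130     0.0357     1.1002]
Δx = (I − A)⁻¹ Δd with Δd having +30 in the Healthcare component and 0 elsewhere.
So Δx_C = L_CH · (+30), where L_CH = adj(I−A)_CH / det(I−A) = 0.2850 / 0.420375.
Δx_C = 0.2850 × (+30) / 0.420375 = 8.55 / 0.420375 ≈ 20.34.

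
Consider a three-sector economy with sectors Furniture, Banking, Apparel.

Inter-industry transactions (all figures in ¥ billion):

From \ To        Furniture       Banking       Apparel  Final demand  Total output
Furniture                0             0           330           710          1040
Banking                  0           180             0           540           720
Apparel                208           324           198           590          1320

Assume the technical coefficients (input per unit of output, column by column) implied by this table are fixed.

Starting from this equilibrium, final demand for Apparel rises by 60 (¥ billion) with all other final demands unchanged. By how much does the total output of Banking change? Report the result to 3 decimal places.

Technical coefficients a_ij = z_ij / X_j:
  a_11 = 0/1040 = 0.00, a_21 = 0/1040 = 0.00, a_31 = 208/1040 = 0.20
  a_12 = 0/720 = 0.00, a_22 = 180/720 = 0.25, a_32 = 324/720 = 0.45
  a_13 = 330/1320 = 0.25, a_23 = 0/1320 = 0.00, a_33 = 198/1320 = 0.15
I − A =
  [   1.00     0.00    -0.25]
  [   0.00     0.75     0.00]
  [  -0.20    -0.45     0.85]
Cofactors of I−A, C_ij = (−1)^(i+j)·(minor ij) (rows/columns in the sector order above):
  C_11 = (0.75)(0.85) − (0.00)(-0.45) = 0.6375
  C_12 = −[(0.00)(0.85) − (0.00)(-0.20)] = 0.0000
  C_13 = (0.00)(-0.45) − (0.75)(-0.20) = 0.1500
  C_21 = −[(0.00)(0.85) − (-0.25)(-0.45)] = 0.1125
  C_22 = (1.00)(0.85) − (-0.25)(-0.20) = 0.8000
  C_23 = −[(1.00)(-0.45) − (0.00)(-0.20)] = 0.4500
  C_31 = (0.00)(0.00) − (-0.25)(0.75) = 0.1875
  C_32 = −[(1.00)(0.00) − (-0.25)(0.00)] = 0.0000
  C_33 = (1.00)(0.75) − (0.00)(0.00) = 0.7500
det(I−A) = Σ_j (I−A)_1j·C_1j = (1.00)(0.6375) + (0.00)(0.0000) + (-0.25)(0.1500) = 0.6000
adj(I−A) = Cᵀ =
  [ 0.6375   0.1125   0.1875]
  [ 0.0000   0.8000   0.0000]
  [ 0.1500   0.4500   0.7500]
(I − A)⁻¹ = adj(I−A) / det(I−A) ≈
  [   1.0625     0.1875     0.3125]
  [   0.0000     1.3333     0.0000]
  [   0.2500     0.7500     1.2500]
Δx = (I − A)⁻¹ Δd with Δd having +60 in the Apparel component and 0 elsewhere.
So Δx_2 = L_23 · (+60), where L_23 = adj(I−A)_23 / det(I−A) = 0.0000 / 0.6000.
Δx_2 = 0.0000 × (+60) / 0.6000 = 0.00 / 0.6000 = 0.000.

Δx_2 = 0.000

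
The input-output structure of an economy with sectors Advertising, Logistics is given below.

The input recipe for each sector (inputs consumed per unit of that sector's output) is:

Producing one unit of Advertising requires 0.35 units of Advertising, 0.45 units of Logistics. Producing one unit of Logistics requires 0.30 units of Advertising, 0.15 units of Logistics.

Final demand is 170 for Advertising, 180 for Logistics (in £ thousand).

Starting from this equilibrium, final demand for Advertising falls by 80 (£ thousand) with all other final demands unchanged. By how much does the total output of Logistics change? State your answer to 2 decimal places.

I − A =
  [   0.65    -0.30]
  [  -0.45     0.85]
det(I−A) = (0.65)(0.85) − (-0.30)(-0.45) = 0.4175
adj(I−A) = [[0.85, 0.30], [0.45, 0.65]]
(I − A)⁻¹ = adj(I−A) / det(I−A) ≈
  [   2.0359     0.7186]
  [   1.0778     1.5569]
Δx = (I − A)⁻¹ Δd with Δd having -80 in the Advertising component and 0 elsewhere.
So Δx_2 = L_21 · (-80), where L_21 = adj(I−A)_21 / det(I−A) = 0.45 / 0.4175.
Δx_2 = 0.45 × (-80) / 0.4175 = -36.00 / 0.4175 ≈ -86.23.

Δx_2 = -86.23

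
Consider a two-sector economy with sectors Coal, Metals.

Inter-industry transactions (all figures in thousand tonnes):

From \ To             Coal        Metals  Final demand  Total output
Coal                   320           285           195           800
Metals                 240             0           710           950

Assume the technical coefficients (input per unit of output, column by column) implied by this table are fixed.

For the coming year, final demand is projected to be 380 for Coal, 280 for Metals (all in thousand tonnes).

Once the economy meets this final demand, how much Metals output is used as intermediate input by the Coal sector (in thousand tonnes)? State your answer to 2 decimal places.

Technical coefficients a_ij = z_ij / X_j:
  a_CC = 320/800 = 0.40, a_MC = 240/800 = 0.30
  a_CM = 285/950 = 0.30, a_MM = 0/950 = 0.00
I − A =
  [   0.60    -0.30]
  [  -0.30     1.00]
det(I−A) = (0.60)(1.00) − (-0.30)(-0.30) = 0.5100
adj(I−A) = [[1.00, 0.30], [0.30, 0.60]]
(I − A)⁻¹ = adj(I−A) / det(I−A) ≈
  [   1.9608     0.5882]
  [   0.5882     1.1765]
First solve x = (I − A)⁻¹ d = adj(I−A)·d / det(I−A); in particular x_C = (1.00·380 + 0.30·280) / 0.5100 = 464.00 / 0.5100 ≈ 909.8039.
Intermediate flow from M to C: z_MC = a_MC · x_C = 0.30 × 464.00 / 0.5100 = 139.20 / 0.5100 ≈ 272.94.

z_MC = 272.94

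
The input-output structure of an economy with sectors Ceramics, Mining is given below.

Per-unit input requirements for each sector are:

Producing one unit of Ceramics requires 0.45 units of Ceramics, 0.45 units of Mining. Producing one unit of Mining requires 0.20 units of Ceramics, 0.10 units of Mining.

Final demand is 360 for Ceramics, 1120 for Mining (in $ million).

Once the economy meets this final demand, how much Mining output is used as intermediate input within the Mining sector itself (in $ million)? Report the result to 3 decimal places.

z_22 = 192.099

I − A =
  [   0.55    -0.20]
  [  -0.45     0.90]
det(I−A) = (0.55)(0.90) − (-0.20)(-0.45) = 0.4050
adj(I−A) = [[0.90, 0.20], [0.45, 0.55]]
(I − A)⁻¹ = adj(I−A) / det(I−A) ≈
  [   2.2222     0.4938]
  [   1.1111     1.3580]
First solve x = (I − A)⁻¹ d = adj(I−A)·d / det(I−A); in particular x_2 = (0.45·360 + 0.55·1120) / 0.4050 = 778.00 / 0.4050 ≈ 1920.98765.
Intermediate flow from 2 to 2: z_22 = a_22 · x_2 = 0.10 × 778.00 / 0.4050 = 77.80 / 0.4050 ≈ 192.099.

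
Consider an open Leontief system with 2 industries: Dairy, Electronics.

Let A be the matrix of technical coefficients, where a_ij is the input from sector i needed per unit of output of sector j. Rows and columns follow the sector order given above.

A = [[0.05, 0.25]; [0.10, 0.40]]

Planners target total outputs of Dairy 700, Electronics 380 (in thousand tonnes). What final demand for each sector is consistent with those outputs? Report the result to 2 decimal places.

d_1 = 570.00, d_2 = 158.00

I − A =
  [   0.95    -0.25]
  [  -0.10     0.60]
d = (I − A) x:
  d_1 = (+0.95)·700 + (-0.25)·380 = 570.00
  d_2 = (-0.10)·700 + (+0.60)·380 = 158.00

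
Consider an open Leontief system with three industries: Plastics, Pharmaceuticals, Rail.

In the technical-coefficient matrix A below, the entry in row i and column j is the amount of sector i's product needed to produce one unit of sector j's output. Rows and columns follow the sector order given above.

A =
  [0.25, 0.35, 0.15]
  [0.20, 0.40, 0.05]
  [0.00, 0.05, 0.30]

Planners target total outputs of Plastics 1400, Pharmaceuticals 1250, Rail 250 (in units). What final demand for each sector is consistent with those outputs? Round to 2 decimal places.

I − A =
  [   0.75    -0.35    -0.15]
  [  -0.20     0.60    -0.05]
  [   0.00    -0.05     0.70]
d = (I − A) x:
  d_1 = (+0.75)·1400 + (-0.35)·1250 + (-0.15)·250 = 575.00
  d_2 = (-0.20)·1400 + (+0.60)·1250 + (-0.05)·250 = 457.50
  d_3 = (+0.00)·1400 + (-0.05)·1250 + (+0.70)·250 = 112.50

d_1 = 575.00, d_2 = 457.50, d_3 = 112.50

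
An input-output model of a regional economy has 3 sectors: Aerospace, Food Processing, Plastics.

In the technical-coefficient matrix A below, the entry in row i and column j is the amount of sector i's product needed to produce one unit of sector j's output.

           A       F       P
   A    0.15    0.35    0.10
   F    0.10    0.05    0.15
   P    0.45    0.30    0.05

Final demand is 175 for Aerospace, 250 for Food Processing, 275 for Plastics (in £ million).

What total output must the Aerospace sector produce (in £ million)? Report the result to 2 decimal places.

I − A =
  [   0.85    -0.35    -0.10]
  [  -0.10     0.95    -0.15]
  [  -0.45    -0.30     0.95]
Cofactors of I−A, C_ij = (−1)^(i+j)·(minor ij) (rows/columns in the sector order above):
  C_11 = (0.95)(0.95) − (-0.15)(-0.30) = 0.8575
  C_12 = −[(-0.10)(0.95) − (-0.15)(-0.45)] = 0.1625
  C_13 = (-0.10)(-0.30) − (0.95)(-0.45) = 0.4575
  C_21 = −[(-0.35)(0.95) − (-0.10)(-0.30)] = 0.3625
  C_22 = (0.85)(0.95) − (-0.10)(-0.45) = 0.7625
  C_23 = −[(0.85)(-0.30) − (-0.35)(-0.45)] = 0.4125
  C_31 = (-0.35)(-0.15) − (-0.10)(0.95) = 0.1475
  C_32 = −[(0.85)(-0.15) − (-0.10)(-0.10)] = 0.1375
  C_33 = (0.85)(0.95) − (-0.35)(-0.10) = 0.7725
det(I−A) = Σ_j (I−A)_1j·C_1j = (0.85)(0.8575) + (-0.35)(0.1625) + (-0.10)(0.4575) = 0.62625
adj(I−A) = Cᵀ =
  [ 0.8575   0.3625   0.1475]
  [ 0.1625   0.7625   0.1375]
  [ 0.4575   0.4125   0.7725]
(I − A)⁻¹ = adj(I−A) / det(I−A) ≈
  [   1.3693     0.5788     0.2355]
  [   0.2595     1.2176     0.2196]
  [   0.7305     0.6587     1.2335]
x = (I − A)⁻¹ d = adj(I−A)·d / det(I−A), with det(I−A) = 0.62625:
  x_A = (0.8575·175 + 0.3625·250 + 0.1475·275) / 0.62625 = 281.25 / 0.62625 ≈ 449.10
  x_F = (0.1625·175 + 0.7625·250 + 0.1375·275) / 0.62625 = 256.875 / 0.62625 ≈ 410.18
  x_P = (0.4575·175 + 0.4125·250 + 0.7725·275) / 0.62625 = 395.625 / 0.62625 ≈ 631.74

x_A = 449.10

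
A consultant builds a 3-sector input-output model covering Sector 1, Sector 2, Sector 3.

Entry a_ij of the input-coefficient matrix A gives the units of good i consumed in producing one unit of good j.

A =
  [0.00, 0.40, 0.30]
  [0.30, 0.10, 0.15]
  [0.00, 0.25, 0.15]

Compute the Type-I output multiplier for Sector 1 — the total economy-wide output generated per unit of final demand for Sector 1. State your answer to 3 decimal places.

m_1 = 1.754

I − A =
  [   1.00    -0.40    -0.30]
  [  -0.30     0.90    -0.15]
  [   0.00    -0.25     0.85]
Cofactors of I−A, C_ij = (−1)^(i+j)·(minor ij) (rows/columns in the sector order above):
  C_11 = (0.90)(0.85) − (-0.15)(-0.25) = 0.7275
  C_12 = −[(-0.30)(0.85) − (-0.15)(0.00)] = 0.2550
  C_13 = (-0.30)(-0.25) − (0.90)(0.00) = 0.0750
  C_21 = −[(-0.40)(0.85) − (-0.30)(-0.25)] = 0.4150
  C_22 = (1.00)(0.85) − (-0.30)(0.00) = 0.8500
  C_23 = −[(1.00)(-0.25) − (-0.40)(0.00)] = 0.2500
  C_31 = (-0.40)(-0.15) − (-0.30)(0.90) = 0.3300
  C_32 = −[(1.00)(-0.15) − (-0.30)(-0.30)] = 0.2400
  C_33 = (1.00)(0.90) − (-0.40)(-0.30) = 0.7800
det(I−A) = Σ_j (I−A)_1j·C_1j = (1.00)(0.7275) + (-0.40)(0.2550) + (-0.30)(0.0750) = 0.6030
adj(I−A) = Cᵀ =
  [ 0.7275   0.4150   0.3300]
  [ 0.2550   0.8500   0.2400]
  [ 0.0750   0.2500   0.7800]
(I − A)⁻¹ = adj(I−A) / det(I−A) ≈
  [   1.2065     0.6882     0.5473]
  [   0.4229     1.4096     0.3980]
  [   0.1244     0.4146     1.2935]
The output multiplier for sector j is the column-j sum of the Leontief inverse (I − A)⁻¹ = adj(I−A) / det(I−A).
Column 1 of adj(I−A): (0.7275, 0.2550, 0.0750); det(I−A) = 0.6030.
m_1 = (0.7275 + 0.2550 + 0.0750) / 0.6030 = 1.0575 / 0.6030 ≈ 1.754.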